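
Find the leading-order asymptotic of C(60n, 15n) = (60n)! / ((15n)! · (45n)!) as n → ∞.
C(60n, 15n) ~ (256/27)^(15n) · sqrt(2/(3π·15n))

Write N = 15n. Apply Stirling to each factorial:
  (4N)! ~ sqrt(2π·4N) · (4N/e)^(4N),
  N! ~ sqrt(2π N) · (N/e)^N,
  (3N)! ~ sqrt(2π·3N) · (3N/e)^(3N).
The exponential factors combine to (4N)^(4N) / (N^N · (3N)^(3N)) = 4^(4N)/3^(3N) = (4^4/3^3)^N = (256/27)^N.
The square-root prefactors combine to sqrt(2π·4N) / (sqrt(2π N)·sqrt(2π·3N)) = sqrt(4 / (2π·3·N)) = sqrt(2/(3π·15n)).
Substituting N = 15n: C(60n, 15n) ~ (256/27)^(15n) · sqrt(2/(3π·15n)).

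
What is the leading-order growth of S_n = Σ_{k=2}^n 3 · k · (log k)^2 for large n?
S_n ~ 3 · n^2 · (log n)^2 / 2

By integral comparison, S_n = ∫_1^n 3 · x · (log x)^2 dx + O(n · (log n)^2). For the integral, the leading term of ∫_1^n x^1 (log x)^2 dx is n^2/2 · (log n)^2 (by repeated integration by parts; each step lowers the log-exponent and produces a relatively O(1/log n) correction). Hence S_n ~ 3 · n^2 · (log n)^2 / 2.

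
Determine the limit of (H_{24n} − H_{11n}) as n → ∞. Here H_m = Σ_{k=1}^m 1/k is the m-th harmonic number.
lim = ln(24/11)

Euler-Maclaurin gives H_m = ln m + γ + 1/(2m) + O(1/m^2). The γ and O(1/m) terms cancel in the difference:
  H_{24n} − H_{11n} = ln(24n) − ln(11n) + O(1/n) = ln(24/11) + O(1/n).
Hence the limit is ln(24/11).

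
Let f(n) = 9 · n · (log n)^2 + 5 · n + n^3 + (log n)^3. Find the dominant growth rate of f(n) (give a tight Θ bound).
f(n) ∈ Θ(n^3)

Compare the terms by growth order. For large n, n^a · (log n)^b dominates n^a' · (log n)^b' iff a > a', or (a = a' and b > b'). Ranking the 4 terms shows the dominant one is n^3. Hence f(n) ∈ Θ(n^3).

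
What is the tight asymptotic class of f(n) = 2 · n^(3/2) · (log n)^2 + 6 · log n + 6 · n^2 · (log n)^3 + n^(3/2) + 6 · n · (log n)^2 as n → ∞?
f(n) ∈ Θ(n^2 · (log n)^3)

Compare the terms by growth order. For large n, n^a · (log n)^b dominates n^a' · (log n)^b' iff a > a', or (a = a' and b > b'). Ranking the 5 terms shows the dominant one is 6 · n^2 · (log n)^3. Hence f(n) ∈ Θ(n^2 · (log n)^3).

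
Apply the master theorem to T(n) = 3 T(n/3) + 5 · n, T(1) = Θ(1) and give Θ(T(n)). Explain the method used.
T(n) = Θ(n log n)

log_3 3 = 1, and f(n) = 5 · n = Θ(n^(log_3 3)). This is Case 2 of the master theorem: T(n) = Θ(f(n) · log n) = Θ(n log n).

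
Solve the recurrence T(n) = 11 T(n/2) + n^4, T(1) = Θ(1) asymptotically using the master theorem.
T(n) = Θ(n^4)

log_2 11 ≈ 3.459. f(n) = n^4 dominates n^(log_2 11) since 4 > 3.459, and the regularity condition a·f(n/b) = 11·(n/2)^4 = (11/16)·n^4 ≤ c·f(n) holds with c = 11/16 ≈ 0.688 < 1. So this is Case 3: T(n) = Θ(f(n)) = Θ(n^4).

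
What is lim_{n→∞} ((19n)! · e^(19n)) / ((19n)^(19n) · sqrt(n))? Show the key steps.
lim = sqrt(2π·19)

Stirling: (19n)! ~ sqrt(2π·19n) · (19n/e)^(19n). Hence
  (19n)! · e^(19n) / (19n)^(19n) ~ sqrt(2π·19n).
Dividing by sqrt(n): sqrt(2π·19n) / sqrt(n) = sqrt(2π·19) · n^((1−1)/2), so the limit is sqrt(2π·19).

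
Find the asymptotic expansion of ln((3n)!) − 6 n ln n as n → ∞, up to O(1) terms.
ln((3n)!) − 6 n ln n = −3 n ln n + 3(ln 3 − 1) n + (1/2) ln(2π·3n) + O(1/n)

Stirling: ln((3n)!) = 3n ln(3n) − 3n + (1/2) ln(2π·3n) + O(1/n).
Expand 3n ln(3n) = 3n (ln n + ln 3) = 3n ln n + 3n ln 3.
Subtract 6n ln n: leading term is (3 − 6) n ln n = −3 n ln n. The next term is 3n ln 3 − 3n = 3(ln 3 − 1) n. Then the (1/2) ln(2π·3n) correction.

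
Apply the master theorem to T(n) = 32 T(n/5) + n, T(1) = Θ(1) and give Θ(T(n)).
T(n) = Θ(n^(log_5 32))

Master theorem: compare f(n) = n to n^(log_5 32) where log_5 32 ≈ 2.153. Since 1 < log_5 32, we have f(n) = O(n^(log_5 32 − ε)) for some ε > 0 — Case 1. Hence T(n) = Θ(n^(log_5 32)).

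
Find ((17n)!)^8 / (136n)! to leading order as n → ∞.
((17n)!)^8/(136n)! ~ ((2π·17n)^(7/2) / sqrt(8)) · 8^(−8·17n)  →  0

Write N = 17n. Stirling: N! ~ sqrt(2π N)(N/e)^N and (8N)! ~ sqrt(2π·8N)·(8N/e)^(8N).
  (N!)^8/(8N)! ~ (2π N)^(8/2) (N/e)^(8N) / [sqrt(2π·8N) (8N/e)^(8N)]
     = (2π N)^(8/2) / sqrt(2π·8N) · (N/(8N))^(8N)
     = (2π N)^((8−1)/2) / sqrt(8) · 8^(−8N).
Since 8^8 > 1, the factor 8^(−8N) decays exponentially, so the ratio → 0. Substituting N = 17n gives the stated form.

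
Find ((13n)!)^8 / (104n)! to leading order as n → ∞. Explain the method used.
((13n)!)^8/(104n)! ~ ((2π·13n)^(7/2) / sqrt(8)) · 8^(−8·13n)  →  0

Write N = 13n. Stirling: N! ~ sqrt(2π N)(N/e)^N and (8N)! ~ sqrt(2π·8N)·(8N/e)^(8N).
  (N!)^8/(8N)! ~ (2π N)^(8/2) (N/e)^(8N) / [sqrt(2π·8N) (8N/e)^(8N)]
     = (2π N)^(8/2) / sqrt(2π·8N) · (N/(8N))^(8N)
     = (2π N)^((8−1)/2) / sqrt(8) · 8^(−8N).
Since 8^8 > 1, the factor 8^(−8N) decays exponentially, so the ratio → 0. Substituting N = 13n gives the stated form.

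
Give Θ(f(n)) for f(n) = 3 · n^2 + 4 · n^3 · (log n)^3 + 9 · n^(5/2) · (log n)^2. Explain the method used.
f(n) ∈ Θ(n^3 · (log n)^3)

Compare the terms by growth order. For large n, n^a · (log n)^b dominates n^a' · (log n)^b' iff a > a', or (a = a' and b > b'). Ranking the 3 terms shows the dominant one is 4 · n^3 · (log n)^3. Hence f(n) ∈ Θ(n^3 · (log n)^3).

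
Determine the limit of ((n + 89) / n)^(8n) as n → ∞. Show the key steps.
lim = e^712

Rewrite as (1 + 89/n)^(8n). By the standard limit (1 + x/n)^n → e^x, we have (1 + 89/n)^n → e^89, and raising to the 8th power gives e^712.
More precisely, ln[(1 + 89/n)^(8n)] = 8n · ln(1 + 89/n) = 8n · (89/n + O(1/n^2)) = 712 + O(1/n) → 712.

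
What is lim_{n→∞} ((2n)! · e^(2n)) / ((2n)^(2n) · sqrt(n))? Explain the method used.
lim = sqrt(2π·2)

Stirling: (2n)! ~ sqrt(2π·2n) · (2n/e)^(2n). Hence
  (2n)! · e^(2n) / (2n)^(2n) ~ sqrt(2π·2n).
Dividing by sqrt(n): sqrt(2π·2n) / sqrt(n) = sqrt(2π·2) · n^((1−1)/2), so the limit is sqrt(2π·2).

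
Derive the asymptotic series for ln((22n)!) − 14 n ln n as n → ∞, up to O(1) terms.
ln((22n)!) − 14 n ln n = 8 n ln n + 22(ln 22 − 1) n + (1/2) ln(2π·22n) + O(1/n)

Stirling: ln((22n)!) = 22n ln(22n) − 22n + (1/2) ln(2π·22n) + O(1/n).
Expand 22n ln(22n) = 22n (ln n + ln 22) = 22n ln n + 22n ln 22.
Subtract 14n ln n: leading term is (22 − 14) n ln n = 8 n ln n. The next term is 22n ln 22 − 22n = 22(ln 22 − 1) n. Then the (1/2) ln(2π·22n) correction.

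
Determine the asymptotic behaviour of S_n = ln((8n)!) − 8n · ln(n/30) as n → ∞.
S_n ~ 8n · (ln 240 − 1) + O(ln n)

Stirling: ln((8n)!) = 8n ln(8n) − 8n + O(ln n).
  S_n = 8n ln(8n) − 8n − 8n ln(n/30) + O(ln n)
      = 8n ln(8n) − 8n ln n + 8n ln 30 − 8n + O(ln n)
      = 8n ln 8 + 8n ln 30 − 8n + O(ln n)
      = 8n (ln 240 − 1) + O(ln n).
Numerically ln(240) − 1 ≈ 4.4806.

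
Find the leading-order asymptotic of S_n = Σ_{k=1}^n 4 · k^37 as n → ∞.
S_n ~ 2 · n^38 / 19

By integral comparison (Euler-Maclaurin), Σ_{k=1}^n 4 · k^37 = 4 · ∫_0^n x^37 dx + O(n^37) = 4 · n^38/38 = 2 · n^38 / 19 + O(n^37). (Equivalently, Faulhaber's formula gives the same leading term.)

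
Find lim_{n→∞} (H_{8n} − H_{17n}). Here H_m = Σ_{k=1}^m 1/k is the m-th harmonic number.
lim = ln(8/17)

Euler-Maclaurin gives H_m = ln m + γ + 1/(2m) + O(1/m^2). The γ and O(1/m) terms cancel in the difference:
  H_{8n} − H_{17n} = ln(8n) − ln(17n) + O(1/n) = ln(8/17) + O(1/n).
Hence the limit is ln(8/17).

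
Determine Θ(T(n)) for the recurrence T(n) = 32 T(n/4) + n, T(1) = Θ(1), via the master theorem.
T(n) = Θ(n^(log_4 32))

Master theorem: compare f(n) = n to n^(log_4 32) where log_4 32 ≈ 2.500. Since 1 < log_4 32, we have f(n) = O(n^(log_4 32 − ε)) for some ε > 0 — Case 1. Hence T(n) = Θ(n^(log_4 32)).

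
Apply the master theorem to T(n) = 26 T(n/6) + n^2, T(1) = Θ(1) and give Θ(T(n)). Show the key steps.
T(n) = Θ(n^2)

log_6 26 ≈ 1.818. f(n) = n^2 dominates n^(log_6 26) since 2 > 1.818, and the regularity condition a·f(n/b) = 26·(n/6)^2 = (26/36)·n^2 ≤ c·f(n) holds with c = 26/36 ≈ 0.722 < 1. So this is Case 3: T(n) = Θ(f(n)) = Θ(n^2).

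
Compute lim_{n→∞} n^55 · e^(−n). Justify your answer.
lim = 0

Exponentials with base > 1 dominate every fixed polynomial: for any fixed c, n^c / e^n → 0 as n → ∞ (e.g. by the ratio test, or since e^n grows faster than any power of n). Hence n^55 · e^(−n) = n^55 / e^n → 0.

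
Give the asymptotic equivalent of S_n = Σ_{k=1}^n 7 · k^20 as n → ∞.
S_n ~ n^21 / 3

By integral comparison (Euler-Maclaurin), Σ_{k=1}^n 7 · k^20 = 7 · ∫_0^n x^20 dx + O(n^20) = 7 · n^21/21 = n^21 / 3 + O(n^20). (Equivalently, Faulhaber's formula gives the same leading term.)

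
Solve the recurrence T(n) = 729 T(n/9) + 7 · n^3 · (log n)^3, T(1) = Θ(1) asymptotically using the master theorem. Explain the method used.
T(n) = Θ(n^3 · (log n)^4)

Here log_9 729 = 3 and f(n) = 7 · n^3 · (log n)^3 = Θ(n^(log_9 729) · (log n)^3). This is the extended Case 2 of the master theorem (f matches the critical exponent up to log factors), giving T(n) = Θ(n^(log_9 729) · (log n)^(3+1)) = Θ(n^3 · (log n)^4).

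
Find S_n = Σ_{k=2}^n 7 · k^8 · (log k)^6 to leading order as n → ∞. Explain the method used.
S_n ~ 7 · n^9 · (log n)^6 / 9

By integral comparison, S_n = ∫_1^n 7 · x^8 · (log x)^6 dx + O(n^8 · (log n)^6). For the integral, the leading term of ∫_1^n x^8 (log x)^6 dx is n^9/9 · (log n)^6 (by repeated integration by parts; each step lowers the log-exponent and produces a relatively O(1/log n) correction). Hence S_n ~ 7 · n^9 · (log n)^6 / 9.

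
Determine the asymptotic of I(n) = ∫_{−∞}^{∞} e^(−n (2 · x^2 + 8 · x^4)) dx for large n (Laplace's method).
I(n) ~ sqrt(π/(2n))

φ(x) = 2 · x^2 + 8 · x^4 has its unique global minimum at x* = 0 (since φ'(x) = 4x + 32x^3 = 0 only at x = 0 for real x with both coefficients positive, and φ → ∞ as |x| → ∞). At x* = 0, φ(0) = 0 and φ''(0) = 4. Laplace's method then gives
  I(n) ~ sqrt(2π / (n · φ''(0))) · e^(−n φ(0)) = sqrt(2π / (4n)) = sqrt(π/(2n)).
The 8 · x^4 term contributes only at subleading order (an O(1/n) relative correction).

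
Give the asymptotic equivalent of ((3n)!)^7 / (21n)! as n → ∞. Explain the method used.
((3n)!)^7/(21n)! ~ ((2π·3n)^(6/2) / sqrt(7)) · 7^(−7·3n)  →  0

Write N = 3n. Stirling: N! ~ sqrt(2π N)(N/e)^N and (7N)! ~ sqrt(2π·7N)·(7N/e)^(7N).
  (N!)^7/(7N)! ~ (2π N)^(7/2) (N/e)^(7N) / [sqrt(2π·7N) (7N/e)^(7N)]
     = (2π N)^(7/2) / sqrt(2π·7N) · (N/(7N))^(7N)
     = (2π N)^((7−1)/2) / sqrt(7) · 7^(−7N).
Since 7^7 > 1, the factor 7^(−7N) decays exponentially, so the ratio → 0. Substituting N = 3n gives the stated form.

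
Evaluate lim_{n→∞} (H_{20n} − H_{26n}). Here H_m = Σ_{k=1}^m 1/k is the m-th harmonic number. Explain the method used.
lim = ln(20/26) = ln(10/13)

Euler-Maclaurin gives H_m = ln m + γ + 1/(2m) + O(1/m^2). The γ and O(1/m) terms cancel in the difference:
  H_{20n} − H_{26n} = ln(20n) − ln(26n) + O(1/n) = ln(20/26) + O(1/n).
Hence the limit is ln(20/26) = ln(10/13).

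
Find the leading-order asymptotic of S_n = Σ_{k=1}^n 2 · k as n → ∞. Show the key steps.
S_n ~ n^2

By integral comparison (Euler-Maclaurin), Σ_{k=1}^n 2 · k = 2 · ∫_0^n x^1 dx + O(n) = 2 · n^2/2 = n^2 + O(n). (Equivalently, Faulhaber's formula gives the same leading term.)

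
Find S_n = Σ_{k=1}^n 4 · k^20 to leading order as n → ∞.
S_n ~ 4 · n^21 / 21

By integral comparison (Euler-Maclaurin), Σ_{k=1}^n 4 · k^20 = 4 · ∫_0^n x^20 dx + O(n^20) = 4 · n^21/21 + O(n^20). (Equivalently, Faulhaber's formula gives the same leading term.)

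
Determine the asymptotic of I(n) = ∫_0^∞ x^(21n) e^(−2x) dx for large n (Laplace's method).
I(n) ~ (sqrt(2π·21n) / 2) · (21n/(2e))^(21n)

Write the integrand as exp(21n ln x − 2x) and set f(x) = 21n ln x − 2x. Then f'(x) = 21n/x − 2 = 0 at x* = 21n/2, and f''(x*) = −21n/x*^2 = −2^2/(21n). Laplace's method (interior maximum) gives
  I(n) ~ e^(f(x*)) · sqrt(2π / |f''(x*)|)
        = exp(21n ln(21n/2) − 21n) · sqrt(2π · 21n / 2^2)
        = (21n/2)^(21n) e^(−21n) · sqrt(2π·21n) / 2
        = (sqrt(2π·21n) / 2) · (21n/(2e))^(21n).
This matches Γ(21n+1)/2^(21n+1) with Stirling applied to Γ.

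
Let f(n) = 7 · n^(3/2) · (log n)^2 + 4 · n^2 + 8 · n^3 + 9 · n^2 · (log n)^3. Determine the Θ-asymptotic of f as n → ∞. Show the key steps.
f(n) ∈ Θ(n^3)

Compare the terms by growth order. For large n, n^a · (log n)^b dominates n^a' · (log n)^b' iff a > a', or (a = a' and b > b'). Ranking the 4 terms shows the dominant one is 8 · n^3. Hence f(n) ∈ Θ(n^3).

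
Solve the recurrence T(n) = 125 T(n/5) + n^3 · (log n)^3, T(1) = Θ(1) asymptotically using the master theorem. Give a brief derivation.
T(n) = Θ(n^3 · (log n)^4)

Here log_5 125 = 3 and f(n) = n^3 · (log n)^3 = Θ(n^(log_5 125) · (log n)^3). This is the extended Case 2 of the master theorem (f matches the critical exponent up to log factors), giving T(n) = Θ(n^(log_5 125) · (log n)^(3+1)) = Θ(n^3 · (log n)^4).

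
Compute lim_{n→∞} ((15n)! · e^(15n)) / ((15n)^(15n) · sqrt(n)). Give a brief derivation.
lim = sqrt(2π·15)

Stirling: (15n)! ~ sqrt(2π·15n) · (15n/e)^(15n). Hence
  (15n)! · e^(15n) / (15n)^(15n) ~ sqrt(2π·15n).
Dividing by sqrt(n): sqrt(2π·15n) / sqrt(n) = sqrt(2π·15) · n^((1−1)/2), so the limit is sqrt(2π·15).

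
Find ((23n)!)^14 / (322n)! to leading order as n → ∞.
((23n)!)^14/(322n)! ~ ((2π·23n)^(13/2) / sqrt(14)) · 14^(−14·23n)  →  0

Write N = 23n. Stirling: N! ~ sqrt(2π N)(N/e)^N and (14N)! ~ sqrt(2π·14N)·(14N/e)^(14N).
  (N!)^14/(14N)! ~ (2π N)^(14/2) (N/e)^(14N) / [sqrt(2π·14N) (14N/e)^(14N)]
     = (2π N)^(14/2) / sqrt(2π·14N) · (N/(14N))^(14N)
     = (2π N)^((14−1)/2) / sqrt(14) · 14^(−14N).
Since 14^14 > 1, the factor 14^(−14N) decays exponentially, so the ratio → 0. Substituting N = 23n gives the stated form.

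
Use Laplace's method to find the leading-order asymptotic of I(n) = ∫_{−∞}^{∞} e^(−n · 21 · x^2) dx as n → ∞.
I(n) = sqrt(π/(21n))

Here φ(x) = 21 · x^2 has its unique minimum at x* = 0 with φ(x*) = 0 and φ''(x*) = 42. Laplace's method gives
  I(n) ~ e^(−n φ(x*)) · sqrt(2π / (n · φ''(x*))) = sqrt(2π / (42n)) = sqrt(π/(21n)).
This is exact: substituting u = (x − 0)·sqrt(21n) gives I(n) = (1/sqrt(21n)) ∫_{−∞}^{∞} e^(−u^2) du = sqrt(π/(21n)).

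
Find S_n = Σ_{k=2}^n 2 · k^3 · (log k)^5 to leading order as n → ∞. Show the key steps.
S_n ~ n^4 · (log n)^5 / 2

By integral comparison, S_n = ∫_1^n 2 · x^3 · (log x)^5 dx + O(n^3 · (log n)^5). For the integral, the leading term of ∫_1^n x^3 (log x)^5 dx is n^4/4 · (log n)^5 (by repeated integration by parts; each step lowers the log-exponent and produces a relatively O(1/log n) correction). Hence S_n ~ n^4 · (log n)^5 / 2.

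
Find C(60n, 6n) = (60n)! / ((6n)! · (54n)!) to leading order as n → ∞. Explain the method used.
C(60n, 6n) ~ (10000000000/387420489)^(6n) · sqrt(5/(9π·6n))

Write N = 6n. Apply Stirling to each factorial:
  (10N)! ~ sqrt(2π·10N) · (10N/e)^(10N),
  N! ~ sqrt(2π N) · (N/e)^N,
  (9N)! ~ sqrt(2π·9N) · (9N/e)^(9N).
The exponential factors combine to (10N)^(10N) / (N^N · (9N)^(9N)) = 10^(10N)/9^(9N) = (10^10/9^9)^N = (10000000000/387420489)^N.
The square-root prefactors combine to sqrt(2π·10N) / (sqrt(2π N)·sqrt(2π·9N)) = sqrt(10 / (2π·9·N)) = sqrt(5/(9π·6n)).
Substituting N = 6n: C(60n, 6n) ~ (10000000000/387420489)^(6n) · sqrt(5/(9π·6n)).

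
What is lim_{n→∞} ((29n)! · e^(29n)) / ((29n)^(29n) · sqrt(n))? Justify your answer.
lim = sqrt(2π·29)

Stirling: (29n)! ~ sqrt(2π·29n) · (29n/e)^(29n). Hence
  (29n)! · e^(29n) / (29n)^(29n) ~ sqrt(2π·29n).
Dividing by sqrt(n): sqrt(2π·29n) / sqrt(n) = sqrt(2π·29) · n^((1−1)/2), so the limit is sqrt(2π·29).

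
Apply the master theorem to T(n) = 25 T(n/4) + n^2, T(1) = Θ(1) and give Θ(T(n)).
T(n) = Θ(n^(log_4 25))

Master theorem: compare f(n) = n^2 to n^(log_4 25) where log_4 25 ≈ 2.322. Since 2 < log_4 25, we have f(n) = O(n^(log_4 25 − ε)) for some ε > 0 — Case 1. Hence T(n) = Θ(n^(log_4 25)).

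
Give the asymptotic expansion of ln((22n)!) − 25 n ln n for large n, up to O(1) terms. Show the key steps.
ln((22n)!) − 25 n ln n = −3 n ln n + 22(ln 22 − 1) n + (1/2) ln(2π·22n) + O(1/n)

Stirling: ln((22n)!) = 22n ln(22n) − 22n + (1/2) ln(2π·22n) + O(1/n).
Expand 22n ln(22n) = 22n (ln n + ln 22) = 22n ln n + 22n ln 22.
Subtract 25n ln n: leading term is (22 − 25) n ln n = −3 n ln n. The next term is 22n ln 22 − 22n = 22(ln 22 − 1) n. Then the (1/2) ln(2π·22n) correction.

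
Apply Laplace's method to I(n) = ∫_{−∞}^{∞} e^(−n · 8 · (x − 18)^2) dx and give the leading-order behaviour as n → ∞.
I(n) = sqrt(π/(8n))

Here φ(x) = 8 · (x − 18)^2 has its unique minimum at x* = 18 with φ(x*) = 0 and φ''(x*) = 16. Laplace's method gives
  I(n) ~ e^(−n φ(x*)) · sqrt(2π / (n · φ''(x*))) = sqrt(2π / (16n)) = sqrt(π/(8n)).
This is exact: substituting u = (x − 18)·sqrt(8n) gives I(n) = (1/sqrt(8n)) ∫_{−∞}^{∞} e^(−u^2) du = sqrt(π/(8n)).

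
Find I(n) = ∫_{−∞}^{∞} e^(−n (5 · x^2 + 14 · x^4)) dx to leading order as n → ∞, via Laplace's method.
I(n) ~ sqrt(π/(5n))

φ(x) = 5 · x^2 + 14 · x^4 has its unique global minimum at x* = 0 (since φ'(x) = 10x + 56x^3 = 0 only at x = 0 for real x with both coefficients positive, and φ → ∞ as |x| → ∞). At x* = 0, φ(0) = 0 and φ''(0) = 10. Laplace's method then gives
  I(n) ~ sqrt(2π / (n · φ''(0))) · e^(−n φ(0)) = sqrt(2π / (10n)) = sqrt(π/(5n)).
The 14 · x^4 term contributes only at subleading order (an O(1/n) relative correction).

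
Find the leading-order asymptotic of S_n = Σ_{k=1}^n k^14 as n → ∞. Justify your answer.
S_n ~ n^15 / 15

By integral comparison (Euler-Maclaurin), Σ_{k=1}^n k^14 = ∫_0^n x^14 dx + O(n^14) = n^15/15 + O(n^14). (Equivalently, Faulhaber's formula gives the same leading term.)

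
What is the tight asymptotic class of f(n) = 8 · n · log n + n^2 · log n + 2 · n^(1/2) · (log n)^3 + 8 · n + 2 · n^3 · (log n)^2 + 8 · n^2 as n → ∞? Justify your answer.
f(n) ∈ Θ(n^3 · (log n)^2)

Compare the terms by growth order. For large n, n^a · (log n)^b dominates n^a' · (log n)^b' iff a > a', or (a = a' and b > b'). Ranking the 6 terms shows the dominant one is 2 · n^3 · (log n)^2. Hence f(n) ∈ Θ(n^3 · (log n)^2).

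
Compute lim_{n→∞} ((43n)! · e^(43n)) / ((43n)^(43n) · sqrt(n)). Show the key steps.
lim = sqrt(2π·43)

Stirling: (43n)! ~ sqrt(2π·43n) · (43n/e)^(43n). Hence
  (43n)! · e^(43n) / (43n)^(43n) ~ sqrt(2π·43n).
Dividing by sqrt(n): sqrt(2π·43n) / sqrt(n) = sqrt(2π·43) · n^((1−1)/2), so the limit is sqrt(2π·43).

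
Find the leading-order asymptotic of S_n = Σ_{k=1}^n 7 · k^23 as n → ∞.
S_n ~ 7 · n^24 / 24

By integral comparison (Euler-Maclaurin), Σ_{k=1}^n 7 · k^23 = 7 · ∫_0^n x^23 dx + O(n^23) = 7 · n^24/24 + O(n^23). (Equivalently, Faulhaber's formula gives the same leading term.)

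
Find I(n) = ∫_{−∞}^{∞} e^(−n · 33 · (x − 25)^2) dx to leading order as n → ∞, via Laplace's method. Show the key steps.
I(n) = sqrt(π/(33n))

Here φ(x) = 33 · (x − 25)^2 has its unique minimum at x* = 25 with φ(x*) = 0 and φ''(x*) = 66. Laplace's method gives
  I(n) ~ e^(−n φ(x*)) · sqrt(2π / (n · φ''(x*))) = sqrt(2π / (66n)) = sqrt(π/(33n)).
This is exact: substituting u = (x − 25)·sqrt(33n) gives I(n) = (1/sqrt(33n)) ∫_{−∞}^{∞} e^(−u^2) du = sqrt(π/(33n)).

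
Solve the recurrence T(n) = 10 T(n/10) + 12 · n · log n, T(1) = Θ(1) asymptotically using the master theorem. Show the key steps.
T(n) = Θ(n · (log n)^2)

Here log_10 10 = 1 and f(n) = 12 · n · log n = Θ(n^(log_10 10) · (log n)^1). This is the extended Case 2 of the master theorem (f matches the critical exponent up to log factors), giving T(n) = Θ(n^(log_10 10) · (log n)^(1+1)) = Θ(n · (log n)^2).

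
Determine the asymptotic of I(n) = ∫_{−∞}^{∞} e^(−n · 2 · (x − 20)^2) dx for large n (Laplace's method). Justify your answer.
I(n) = sqrt(π/(2n))

Here φ(x) = 2 · (x − 20)^2 has its unique minimum at x* = 20 with φ(x*) = 0 and φ''(x*) = 4. Laplace's method gives
  I(n) ~ e^(−n φ(x*)) · sqrt(2π / (n · φ''(x*))) = sqrt(2π / (4n)) = sqrt(π/(2n)).
This is exact: substituting u = (x − 20)·sqrt(2n) gives I(n) = (1/sqrt(2n)) ∫_{−∞}^{∞} e^(−u^2) du = sqrt(π/(2n)).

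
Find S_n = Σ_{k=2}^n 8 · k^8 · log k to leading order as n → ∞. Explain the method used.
S_n ~ 8 · n^9 log n / 9 − 8 · n^9 / 81

By integral comparison, S_n = ∫_1^n 8 · x^8 · log x dx + O(n^8 · log n). For the integral, ∫ x^8 log x dx = n^9 log n / 9 − n^9/81 (integration by parts). Hence S_n ~ 8 · n^9 log n / 9 − 8 · n^9 / 81.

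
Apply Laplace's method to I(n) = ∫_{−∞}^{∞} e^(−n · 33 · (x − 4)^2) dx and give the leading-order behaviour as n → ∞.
I(n) = sqrt(π/(33n))

Here φ(x) = 33 · (x − 4)^2 has its unique minimum at x* = 4 with φ(x*) = 0 and φ''(x*) = 66. Laplace's method gives
  I(n) ~ e^(−n φ(x*)) · sqrt(2π / (n · φ''(x*))) = sqrt(2π / (66n)) = sqrt(π/(33n)).
This is exact: substituting u = (x − 4)·sqrt(33n) gives I(n) = (1/sqrt(33n)) ∫_{−∞}^{∞} e^(−u^2) du = sqrt(π/(33n)).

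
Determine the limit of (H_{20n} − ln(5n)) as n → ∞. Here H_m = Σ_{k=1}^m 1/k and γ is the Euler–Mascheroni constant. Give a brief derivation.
lim = ln 4 + γ

By Euler-Maclaurin, H_m = ln m + γ + O(1/m). So
  H_{20n} − ln(5n) = ln(20n) + γ − ln(5n) + O(1/n)
                       = ln(20/5) + γ + O(1/n).
Hence the limit is ln(20/5) + γ (= ln 4).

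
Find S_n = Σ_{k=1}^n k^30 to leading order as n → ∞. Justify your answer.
S_n ~ n^31 / 31

By integral comparison (Euler-Maclaurin), Σ_{k=1}^n k^30 = ∫_0^n x^30 dx + O(n^30) = n^31/31 + O(n^30). (Equivalently, Faulhaber's formula gives the same leading term.)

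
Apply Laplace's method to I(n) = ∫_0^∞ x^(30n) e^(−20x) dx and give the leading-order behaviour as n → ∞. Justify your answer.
I(n) ~ (sqrt(2π·30n) / 20) · (30n/(20e))^(30n)

Write the integrand as exp(30n ln x − 20x) and set f(x) = 30n ln x − 20x. Then f'(x) = 30n/x − 20 = 0 at x* = 30n/20, and f''(x*) = −30n/x*^2 = −20^2/(30n). Laplace's method (interior maximum) gives
  I(n) ~ e^(f(x*)) · sqrt(2π / |f''(x*)|)
        = exp(30n ln(30n/20) − 30n) · sqrt(2π · 30n / 20^2)
        = (30n/20)^(30n) e^(−30n) · sqrt(2π·30n) / 20
        = (sqrt(2π·30n) / 20) · (30n/(20e))^(30n).
This matches Γ(30n+1)/20^(30n+1) with Stirling applied to Γ.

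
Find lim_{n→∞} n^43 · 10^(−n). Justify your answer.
lim = 0

Exponentials with base > 1 dominate every fixed polynomial: for any fixed c, n^c / 10^n → 0 as n → ∞ (e.g. by the ratio test, or by writing 10^n = e^(n ln 10) and noting e^(n ln 10) / n^c → ∞). Hence n^43 · 10^(−n) = n^43 / 10^n → 0.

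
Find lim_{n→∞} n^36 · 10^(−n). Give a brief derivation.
lim = 0

Exponentials with base > 1 dominate every fixed polynomial: for any fixed c, n^c / 10^n → 0 as n → ∞ (e.g. by the ratio test, or by writing 10^n = e^(n ln 10) and noting e^(n ln 10) / n^c → ∞). Hence n^36 · 10^(−n) = n^36 / 10^n → 0.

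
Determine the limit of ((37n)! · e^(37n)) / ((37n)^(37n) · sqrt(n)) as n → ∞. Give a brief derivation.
lim = sqrt(2π·37)

Stirling: (37n)! ~ sqrt(2π·37n) · (37n/e)^(37n). Hence
  (37n)! · e^(37n) / (37n)^(37n) ~ sqrt(2π·37n).
Dividing by sqrt(n): sqrt(2π·37n) / sqrt(n) = sqrt(2π·37) · n^((1−1)/2), so the limit is sqrt(2π·37).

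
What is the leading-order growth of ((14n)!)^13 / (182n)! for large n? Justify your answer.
((14n)!)^13/(182n)! ~ ((2π·14n)^(12/2) / sqrt(13)) · 13^(−13·14n)  →  0

Write N = 14n. Stirling: N! ~ sqrt(2π N)(N/e)^N and (13N)! ~ sqrt(2π·13N)·(13N/e)^(13N).
  (N!)^13/(13N)! ~ (2π N)^(13/2) (N/e)^(13N) / [sqrt(2π·13N) (13N/e)^(13N)]
     = (2π N)^(13/2) / sqrt(2π·13N) · (N/(13N))^(13N)
     = (2π N)^((13−1)/2) / sqrt(13) · 13^(−13N).
Since 13^13 > 1, the factor 13^(−13N) decays exponentially, so the ratio → 0. Substituting N = 14n gives the stated form.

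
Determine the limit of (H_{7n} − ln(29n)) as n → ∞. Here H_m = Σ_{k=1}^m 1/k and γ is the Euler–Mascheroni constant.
lim = ln(7/29) + γ

By Euler-Maclaurin, H_m = ln m + γ + O(1/m). So
  H_{7n} − ln(29n) = ln(7n) + γ − ln(29n) + O(1/n)
                       = ln(7/29) + γ + O(1/n).
Hence the limit is ln(7/29) + γ.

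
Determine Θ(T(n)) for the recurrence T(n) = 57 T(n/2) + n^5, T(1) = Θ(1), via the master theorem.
T(n) = Θ(n^(log_2 57))

Master theorem: compare f(n) = n^5 to n^(log_2 57) where log_2 57 ≈ 5.833. Since 5 < log_2 57, we have f(n) = O(n^(log_2 57 − ε)) for some ε > 0 — Case 1. Hence T(n) = Θ(n^(log_2 57)).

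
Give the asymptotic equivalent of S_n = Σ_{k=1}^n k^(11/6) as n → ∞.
S_n ~ (6/17) · n^(17/6)

Integral comparison: Σ_{k=1}^n k^(11/6) = ∫_0^n x^(11/6) dx + O(n^(11/6)). The integral is n^(1 + 11/6) / (1 + 11/6) = n^((11+6)/6) / ((11+6)/6) = (6/17) · n^(17/6).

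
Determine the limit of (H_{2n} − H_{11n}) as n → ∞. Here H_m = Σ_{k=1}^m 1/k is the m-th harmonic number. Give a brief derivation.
lim = ln(2/11)

Euler-Maclaurin gives H_m = ln m + γ + 1/(2m) + O(1/m^2). The γ and O(1/m) terms cancel in the difference:
  H_{2n} − H_{11n} = ln(2n) − ln(11n) + O(1/n) = ln(2/11) + O(1/n).
Hence the limit is ln(2/11).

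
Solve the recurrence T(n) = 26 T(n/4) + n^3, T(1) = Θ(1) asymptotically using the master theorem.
T(n) = Θ(n^3)

log_4 26 ≈ 2.350. f(n) = n^3 dominates n^(log_4 26) since 3 > 2.350, and the regularity condition a·f(n/b) = 26·(n/4)^3 = (26/64)·n^3 ≤ c·f(n) holds with c = 26/64 ≈ 0.406 < 1. So this is Case 3: T(n) = Θ(f(n)) = Θ(n^3).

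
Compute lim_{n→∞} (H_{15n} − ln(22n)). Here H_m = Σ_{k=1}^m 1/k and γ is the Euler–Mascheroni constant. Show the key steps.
lim = ln(15/22) + γ

By Euler-Maclaurin, H_m = ln m + γ + O(1/m). So
  H_{15n} − ln(22n) = ln(15n) + γ − ln(22n) + O(1/n)
                       = ln(15/22) + γ + O(1/n).
Hence the limit is ln(15/22) + γ.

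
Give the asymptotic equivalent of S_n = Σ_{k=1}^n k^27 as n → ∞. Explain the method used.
S_n ~ n^28 / 28

By integral comparison (Euler-Maclaurin), Σ_{k=1}^n k^27 = ∫_0^n x^27 dx + O(n^27) = n^28/28 + O(n^27). (Equivalently, Faulhaber's formula gives the same leading term.)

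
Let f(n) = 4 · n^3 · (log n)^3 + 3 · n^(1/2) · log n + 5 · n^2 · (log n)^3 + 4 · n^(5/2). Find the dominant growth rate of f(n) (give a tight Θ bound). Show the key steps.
f(n) ∈ Θ(n^3 · (log n)^3)

Compare the terms by growth order. For large n, n^a · (log n)^b dominates n^a' · (log n)^b' iff a > a', or (a = a' and b > b'). Ranking the 4 terms shows the dominant one is 4 · n^3 · (log n)^3. Hence f(n) ∈ Θ(n^3 · (log n)^3).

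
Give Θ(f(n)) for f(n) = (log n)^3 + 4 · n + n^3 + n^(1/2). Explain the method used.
f(n) ∈ Θ(n^3)

Compare the terms by growth order. For large n, n^a · (log n)^b dominates n^a' · (log n)^b' iff a > a', or (a = a' and b > b'). Ranking the 4 terms shows the dominant one is n^3. Hence f(n) ∈ Θ(n^3).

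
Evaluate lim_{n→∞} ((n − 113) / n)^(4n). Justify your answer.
lim = e^(−452)

Rewrite as (1 − 113/n)^(4n). By the standard limit (1 + x/n)^n → e^x, we have (1 − 113/n)^n → e^(−113), and raising to the 4th power gives e^(−452).
More precisely, ln[(1 − 113/n)^(4n)] = 4n · ln(1 − 113/n) = 4n · (-113/n + O(1/n^2)) = -452 + O(1/n) → -452.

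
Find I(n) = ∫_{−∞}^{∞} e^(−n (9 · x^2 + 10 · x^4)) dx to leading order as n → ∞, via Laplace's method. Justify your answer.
I(n) ~ sqrt(π/(9n))

φ(x) = 9 · x^2 + 10 · x^4 has its unique global minimum at x* = 0 (since φ'(x) = 18x + 40x^3 = 0 only at x = 0 for real x with both coefficients positive, and φ → ∞ as |x| → ∞). At x* = 0, φ(0) = 0 and φ''(0) = 18. Laplace's method then gives
  I(n) ~ sqrt(2π / (n · φ''(0))) · e^(−n φ(0)) = sqrt(2π / (18n)) = sqrt(π/(9n)).
The 10 · x^4 term contributes only at subleading order (an O(1/n) relative correction).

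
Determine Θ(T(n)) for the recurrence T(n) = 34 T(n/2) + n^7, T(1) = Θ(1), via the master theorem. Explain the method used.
T(n) = Θ(n^7)

log_2 34 ≈ 5.087. f(n) = n^7 dominates n^(log_2 34) since 7 > 5.087, and the regularity condition a·f(n/b) = 34·(n/2)^7 = (34/128)·n^7 ≤ c·f(n) holds with c = 34/128 ≈ 0.266 < 1. So this is Case 3: T(n) = Θ(f(n)) = Θ(n^7).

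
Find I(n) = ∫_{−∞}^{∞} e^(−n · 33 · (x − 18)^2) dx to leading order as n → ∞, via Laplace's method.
I(n) = sqrt(π/(33n))

Here φ(x) = 33 · (x − 18)^2 has its unique minimum at x* = 18 with φ(x*) = 0 and φ''(x*) = 66. Laplace's method gives
  I(n) ~ e^(−n φ(x*)) · sqrt(2π / (n · φ''(x*))) = sqrt(2π / (66n)) = sqrt(π/(33n)).
This is exact: substituting u = (x − 18)·sqrt(33n) gives I(n) = (1/sqrt(33n)) ∫_{−∞}^{∞} e^(−u^2) du = sqrt(π/(33n)).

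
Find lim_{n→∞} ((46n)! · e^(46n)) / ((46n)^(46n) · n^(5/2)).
lim = 0

Stirling: (46n)! ~ sqrt(2π·46n) · (46n/e)^(46n). Hence
  (46n)! · e^(46n) / (46n)^(46n) ~ sqrt(2π·46n).
Dividing by n^(5/2): sqrt(2π·46n) / n^(5/2) = sqrt(2π·46) · n^((1−5)/2), so the expression behaves like sqrt(2π·46) · n^((1−5)/2) → 0.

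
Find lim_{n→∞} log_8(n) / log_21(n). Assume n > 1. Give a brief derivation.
lim = ln(21) / ln(8) = log_8(21)

Change of base: log_8(n) = ln n / ln 8 and log_21(n) = ln n / ln 21. The ratio is (ln n / ln 8) · (ln 21 / ln n) = ln 21 / ln 8, a constant independent of n. So the limit is ln 21 / ln 8 = log_8(21).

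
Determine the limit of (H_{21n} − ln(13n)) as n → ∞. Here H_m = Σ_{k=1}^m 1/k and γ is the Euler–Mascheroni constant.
lim = ln(21/13) + γ

By Euler-Maclaurin, H_m = ln m + γ + O(1/m). So
  H_{21n} − ln(13n) = ln(21n) + γ − ln(13n) + O(1/n)
                       = ln(21/13) + γ + O(1/n).
Hence the limit is ln(21/13) + γ.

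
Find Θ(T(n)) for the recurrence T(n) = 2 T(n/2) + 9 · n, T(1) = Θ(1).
T(n) = Θ(n log n)

log_2 2 = 1, and f(n) = 9 · n = Θ(n^(log_2 2)). This is Case 2 of the master theorem: T(n) = Θ(f(n) · log n) = Θ(n log n).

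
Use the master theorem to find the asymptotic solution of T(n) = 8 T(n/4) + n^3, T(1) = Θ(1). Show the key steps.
T(n) = Θ(n^3)

log_4 8 ≈ 1.500. f(n) = n^3 dominates n^(log_4 8) since 3 > 1.500, and the regularity condition a·f(n/b) = 8·(n/4)^3 = (8/64)·n^3 ≤ c·f(n) holds with c = 8/64 ≈ 0.125 < 1. So this is Case 3: T(n) = Θ(f(n)) = Θ(n^3).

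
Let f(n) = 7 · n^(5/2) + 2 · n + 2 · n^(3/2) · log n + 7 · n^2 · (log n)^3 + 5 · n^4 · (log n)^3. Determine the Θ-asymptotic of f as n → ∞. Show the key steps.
f(n) ∈ Θ(n^4 · (log n)^3)

Compare the terms by growth order. For large n, n^a · (log n)^b dominates n^a' · (log n)^b' iff a > a', or (a = a' and b > b'). Ranking the 5 terms shows the dominant one is 5 · n^4 · (log n)^3. Hence f(n) ∈ Θ(n^4 · (log n)^3).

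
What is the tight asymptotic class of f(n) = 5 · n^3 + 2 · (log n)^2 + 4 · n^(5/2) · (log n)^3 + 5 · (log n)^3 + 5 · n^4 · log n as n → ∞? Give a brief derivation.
f(n) ∈ Θ(n^4 · log n)

Compare the terms by growth order. For large n, n^a · (log n)^b dominates n^a' · (log n)^b' iff a > a', or (a = a' and b > b'). Ranking the 5 terms shows the dominant one is 5 · n^4 · log n. Hence f(n) ∈ Θ(n^4 · log n).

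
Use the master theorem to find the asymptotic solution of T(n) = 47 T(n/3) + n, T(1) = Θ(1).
T(n) = Θ(n^(log_3 47))

Master theorem: compare f(n) = n to n^(log_3 47) where log_3 47 ≈ 3.505. Since 1 < log_3 47, we have f(n) = O(n^(log_3 47 − ε)) for some ε > 0 — Case 1. Hence T(n) = Θ(n^(log_3 47)).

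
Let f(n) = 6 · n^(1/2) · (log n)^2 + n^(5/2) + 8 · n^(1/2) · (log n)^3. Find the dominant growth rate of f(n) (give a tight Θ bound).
f(n) ∈ Θ(n^(5/2))

Compare the terms by growth order. For large n, n^a · (log n)^b dominates n^a' · (log n)^b' iff a > a', or (a = a' and b > b'). Ranking the 3 terms shows the dominant one is n^(5/2). Hence f(n) ∈ Θ(n^(5/2)).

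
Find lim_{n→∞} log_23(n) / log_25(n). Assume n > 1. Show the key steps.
lim = ln(25) / ln(23) = log_23(25)

Change of base: log_23(n) = ln n / ln 23 and log_25(n) = ln n / ln 25. The ratio is (ln n / ln 23) · (ln 25 / ln n) = ln 25 / ln 23, a constant independent of n. So the limit is ln 25 / ln 23 = log_23(25).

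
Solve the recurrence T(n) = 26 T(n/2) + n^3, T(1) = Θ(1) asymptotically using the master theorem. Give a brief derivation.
T(n) = Θ(n^(log_2 26))

Master theorem: compare f(n) = n^3 to n^(log_2 26) where log_2 26 ≈ 4.700. Since 3 < log_2 26, we have f(n) = O(n^(log_2 26 − ε)) for some ε > 0 — Case 1. Hence T(n) = Θ(n^(log_2 26)).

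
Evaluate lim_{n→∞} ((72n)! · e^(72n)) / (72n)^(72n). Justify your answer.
lim = ∞

Stirling: (72n)! ~ sqrt(2π·72n) · (72n/e)^(72n). Hence
  (72n)! · e^(72n) / (72n)^(72n) ~ sqrt(2π·72n) = sqrt(2π·72) · sqrt(n) → ∞.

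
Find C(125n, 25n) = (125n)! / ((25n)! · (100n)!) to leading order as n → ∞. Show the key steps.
C(125n, 25n) ~ (3125/256)^(25n) · sqrt(5/(8π·25n))

Write N = 25n. Apply Stirling to each factorial:
  (5N)! ~ sqrt(2π·5N) · (5N/e)^(5N),
  N! ~ sqrt(2π N) · (N/e)^N,
  (4N)! ~ sqrt(2π·4N) · (4N/e)^(4N).
The exponential factors combine to (5N)^(5N) / (N^N · (4N)^(4N)) = 5^(5N)/4^(4N) = (5^5/4^4)^N = (3125/256)^N.
The square-root prefactors combine to sqrt(2π·5N) / (sqrt(2π N)·sqrt(2π·4N)) = sqrt(5 / (2π·4·N)) = sqrt(5/(8π·25n)).
Substituting N = 25n: C(125n, 25n) ~ (3125/256)^(25n) · sqrt(5/(8π·25n)).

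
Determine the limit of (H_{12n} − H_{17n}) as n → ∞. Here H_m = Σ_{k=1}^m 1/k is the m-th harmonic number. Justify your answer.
lim = ln(12/17)

Euler-Maclaurin gives H_m = ln m + γ + 1/(2m) + O(1/m^2). The γ and O(1/m) terms cancel in the difference:
  H_{12n} − H_{17n} = ln(12n) − ln(17n) + O(1/n) = ln(12/17) + O(1/n).
Hence the limit is ln(12/17).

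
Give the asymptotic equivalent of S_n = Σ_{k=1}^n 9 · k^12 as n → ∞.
S_n ~ 9 · n^13 / 13

By integral comparison (Euler-Maclaurin), Σ_{k=1}^n 9 · k^12 = 9 · ∫_0^n x^12 dx + O(n^12) = 9 · n^13/13 + O(n^12). (Equivalently, Faulhaber's formula gives the same leading term.)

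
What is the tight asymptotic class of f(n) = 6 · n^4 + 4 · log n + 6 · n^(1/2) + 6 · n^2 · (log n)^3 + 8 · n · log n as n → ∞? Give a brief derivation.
f(n) ∈ Θ(n^4)

Compare the terms by growth order. For large n, n^a · (log n)^b dominates n^a' · (log n)^b' iff a > a', or (a = a' and b > b'). Ranking the 5 terms shows the dominant one is 6 · n^4. Hence f(n) ∈ Θ(n^4).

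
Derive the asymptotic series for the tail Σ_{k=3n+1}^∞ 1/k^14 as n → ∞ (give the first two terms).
Σ_{k>3n} 1/k^14 = 1/(13 · (3n)^13) − 1/(2 · (3n)^14) + O(1/(3n)^15)

Compare to the integral: ∫_{3n}^∞ x^(−14) dx = [−x^(−13)/13]_{3n}^∞ = 1/((14−1)·(3n)^13). The Euler-Maclaurin correction adds −f(3n)/2 = −1/(2·(3n)^14). Euler-Maclaurin then gives
  Σ_{k>3n} 1/k^14 = ∫_{3n}^∞ dx/x^14 − 1/(2·(3n)^14) + O(1/(3n)^15).
(Equivalently this is ζ(14) − Σ_{k≤3n} 1/k^14.)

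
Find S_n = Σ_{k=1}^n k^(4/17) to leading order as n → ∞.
S_n ~ (17/21) · n^(21/17)

Integral comparison: Σ_{k=1}^n k^(4/17) = ∫_0^n x^(4/17) dx + O(n^(4/17)). The integral is n^(1 + 4/17) / (1 + 4/17) = n^((4+17)/17) / ((4+17)/17) = (17/21) · n^(21/17).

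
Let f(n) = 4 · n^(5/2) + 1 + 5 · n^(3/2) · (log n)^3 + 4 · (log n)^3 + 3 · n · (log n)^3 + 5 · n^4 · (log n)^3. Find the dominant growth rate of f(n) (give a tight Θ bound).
f(n) ∈ Θ(n^4 · (log n)^3)

Compare the terms by growth order. For large n, n^a · (log n)^b dominates n^a' · (log n)^b' iff a > a', or (a = a' and b > b'). Ranking the 6 terms shows the dominant one is 5 · n^4 · (log n)^3. Hence f(n) ∈ Θ(n^4 · (log n)^3).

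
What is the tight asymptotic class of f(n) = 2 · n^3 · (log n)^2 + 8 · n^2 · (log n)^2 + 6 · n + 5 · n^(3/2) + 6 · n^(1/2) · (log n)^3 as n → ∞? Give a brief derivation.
f(n) ∈ Θ(n^3 · (log n)^2)

Compare the terms by growth order. For large n, n^a · (log n)^b dominates n^a' · (log n)^b' iff a > a', or (a = a' and b > b'). Ranking the 5 terms shows the dominant one is 2 · n^3 · (log n)^2. Hence f(n) ∈ Θ(n^3 · (log n)^2).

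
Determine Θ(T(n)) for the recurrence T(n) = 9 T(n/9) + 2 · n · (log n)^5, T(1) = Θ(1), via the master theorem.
T(n) = Θ(n · (log n)^6)

Here log_9 9 = 1 and f(n) = 2 · n · (log n)^5 = Θ(n^(log_9 9) · (log n)^5). This is the extended Case 2 of the master theorem (f matches the critical exponent up to log factors), giving T(n) = Θ(n^(log_9 9) · (log n)^(5+1)) = Θ(n · (log n)^6).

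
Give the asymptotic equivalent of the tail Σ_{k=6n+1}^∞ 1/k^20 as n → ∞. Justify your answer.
Σ_{k>6n} 1/k^20 ~ 1/(19 · (6n)^19)

Compare to the integral: ∫_{6n}^∞ x^(−20) dx = [−x^(−19)/19]_{6n}^∞ = 1/((20−1)·(6n)^19). Euler-Maclaurin then gives
  Σ_{k>6n} 1/k^20 = ∫_{6n}^∞ dx/x^20 − 1/(2·(6n)^20) + O(1/(6n)^21).
(Equivalently this is ζ(20) − Σ_{k≤6n} 1/k^20.)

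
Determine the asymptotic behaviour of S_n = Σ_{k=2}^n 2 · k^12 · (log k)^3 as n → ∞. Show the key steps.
S_n ~ 2 · n^13 · (log n)^3 / 13

By integral comparison, S_n = ∫_1^n 2 · x^12 · (log x)^3 dx + O(n^12 · (log n)^3). For the integral, the leading term of ∫_1^n x^12 (log x)^3 dx is n^13/13 · (log n)^3 (by repeated integration by parts; each step lowers the log-exponent and produces a relatively O(1/log n) correction). Hence S_n ~ 2 · n^13 · (log n)^3 / 13.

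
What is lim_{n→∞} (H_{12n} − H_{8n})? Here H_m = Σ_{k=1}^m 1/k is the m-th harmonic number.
lim = ln(12/8) = ln(3/2)

Euler-Maclaurin gives H_m = ln m + γ + 1/(2m) + O(1/m^2). The γ and O(1/m) terms cancel in the difference:
  H_{12n} − H_{8n} = ln(12n) − ln(8n) + O(1/n) = ln(12/8) + O(1/n).
Hence the limit is ln(12/8) = ln(3/2).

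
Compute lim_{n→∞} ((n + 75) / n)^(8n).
lim = e^600

Rewrite as (1 + 75/n)^(8n). By the standard limit (1 + x/n)^n → e^x, we have (1 + 75/n)^n → e^75, and raising to the 8th power gives e^600.
More precisely, ln[(1 + 75/n)^(8n)] = 8n · ln(1 + 75/n) = 8n · (75/n + O(1/n^2)) = 600 + O(1/n) → 600.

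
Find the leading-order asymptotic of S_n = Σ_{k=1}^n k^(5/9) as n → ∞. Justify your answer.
S_n ~ (9/14) · n^(14/9)

Integral comparison: Σ_{k=1}^n k^(5/9) = ∫_0^n x^(5/9) dx + O(n^(5/9)). The integral is n^(1 + 5/9) / (1 + 5/9) = n^((5+9)/9) / ((5+9)/9) = (9/14) · n^(14/9).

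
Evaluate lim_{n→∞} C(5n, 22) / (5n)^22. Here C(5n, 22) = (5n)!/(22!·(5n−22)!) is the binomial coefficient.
lim = 1/22! = 1/1124000727777607680000

With N = 5n → ∞: C(N, 22) / N^22 = [N(N−1)…(N−21)] / (22! · N^22) = (1/22!) · 1 · (1 − 1/(5n)) · … · (1 − 21/(5n)). Each factor → 1 as N → ∞, so the limit is 1/22! = 1/1124000727777607680000.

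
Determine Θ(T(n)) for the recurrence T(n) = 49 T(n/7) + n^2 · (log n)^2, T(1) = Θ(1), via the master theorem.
T(n) = Θ(n^2 · (log n)^3)

Here log_7 49 = 2 and f(n) = n^2 · (log n)^2 = Θ(n^(log_7 49) · (log n)^2). This is the extended Case 2 of the master theorem (f matches the critical exponent up to log factors), giving T(n) = Θ(n^(log_7 49) · (log n)^(2+1)) = Θ(n^2 · (log n)^3).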